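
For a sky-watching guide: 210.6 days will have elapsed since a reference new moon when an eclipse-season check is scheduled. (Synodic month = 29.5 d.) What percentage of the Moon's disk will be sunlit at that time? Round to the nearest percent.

18%

Reduce mod P: 210.6 − 7×29.5 = 4.10 d into the current lunation.
Phase angle: θ = 360°·(4.10 d)/(29.5 d) = 50.0°.
Illuminated fraction = (1 − cos 50.0°)/2 = (1 − 0.642)/2 ≈ 0.179, so 18%.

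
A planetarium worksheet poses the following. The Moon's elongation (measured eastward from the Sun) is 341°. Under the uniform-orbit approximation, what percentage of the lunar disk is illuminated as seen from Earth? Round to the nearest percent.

3%

cos 341° = 0.946, so f = (1 − 0.946)/2 = 0.027, i.e. 3%.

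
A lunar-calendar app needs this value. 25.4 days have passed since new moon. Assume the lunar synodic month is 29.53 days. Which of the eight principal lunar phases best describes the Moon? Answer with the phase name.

At 25.4/29.53 of the cycle, θ ≈ 310° — the waning crescent range.

waning crescent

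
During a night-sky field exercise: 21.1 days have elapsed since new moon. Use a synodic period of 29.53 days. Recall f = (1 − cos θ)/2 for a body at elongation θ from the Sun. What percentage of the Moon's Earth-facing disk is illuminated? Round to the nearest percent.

61%

The Moon has covered 21.1/29.53 of its cycle, so θ ≈ 360° × 21.1/29.53 = 257.2°.
With cos θ = (-0.221), the lit fraction is (1 − (-0.221))/2 ≈ 0.611, so 61%.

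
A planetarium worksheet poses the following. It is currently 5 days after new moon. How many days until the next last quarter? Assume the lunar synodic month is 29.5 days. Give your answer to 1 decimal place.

Last quarter is 0.75 of the way through the cycle: age 0.75 × 29.5 = 22.125 d.
That is 22.125 − 5 = 17.125 days ahead.

17.1 days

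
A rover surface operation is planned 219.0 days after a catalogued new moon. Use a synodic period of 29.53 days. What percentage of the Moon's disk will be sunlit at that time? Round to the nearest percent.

219.0/29.53 = 7.416 lunations, so 7 complete cycles and 12.29 d into the next.
Phase angle: θ = 360°·(12.29 d)/(29.53 d) = 149.8°.
cos 149.8° = (-0.865), so f = (1 − (-0.865))/2 = 0.932, so 93%.

93%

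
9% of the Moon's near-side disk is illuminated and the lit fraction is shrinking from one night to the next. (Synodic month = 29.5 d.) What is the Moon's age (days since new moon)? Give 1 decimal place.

From f = (1 − cos θ)/2: cos θ = 1 − 2×0.09 = 0.820; arccos → 34.9°.
Waning ⇒ past full, so θ = 360° − 34.9° = 325.1°.
Age = 29.5 × 325.1°/360° ≈ 26.64 days.

26.6 days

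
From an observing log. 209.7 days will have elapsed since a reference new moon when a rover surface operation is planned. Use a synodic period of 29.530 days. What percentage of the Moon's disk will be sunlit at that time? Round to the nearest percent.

10%

209.7/29.530 = 7.101 lunations, so 7 complete cycles and 2.99 d into the next.
Phase angle: θ = 360°·(2.99 d)/(29.530 d) = 36.5°.
cos 36.5° = 0.804, so f = (1 − 0.804)/2 = 0.098, so 10%.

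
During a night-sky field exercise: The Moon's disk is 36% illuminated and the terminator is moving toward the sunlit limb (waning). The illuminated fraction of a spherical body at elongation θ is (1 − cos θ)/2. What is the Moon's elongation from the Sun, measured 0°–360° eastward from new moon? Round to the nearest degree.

From f = (1 − cos θ)/2: cos θ = 1 − 2×0.36 = 0.280; arccos → 73.7°.
A waning Moon lies in 180°–360°, so θ = 360° − 73.7° = 286.3°.

286°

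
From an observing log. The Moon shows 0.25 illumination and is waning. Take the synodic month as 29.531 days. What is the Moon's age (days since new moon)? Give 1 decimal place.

From f = (1 − cos θ)/2: cos θ = 1 − 2×0.25 = 0.500; arccos → 60.0°.
Since the Moon is past full (waning), take the reflex angle: θ = 360° − 60.0° = 300.0°.
That fraction of the synodic month is 300.0/360 × 29.531 d ≈ 24.61 d.

24.6 days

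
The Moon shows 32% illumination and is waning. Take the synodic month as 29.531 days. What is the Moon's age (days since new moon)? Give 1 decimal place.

Invert f = (1 − cos θ)/2 to get cos θ = 1 − 2(0.32) = 0.360, hence θ₀ = arccos 0.360 = 68.9°.
Since the Moon is past full (waning), take the reflex angle: θ = 360° − 68.9° = 291.1°.
Age = 29.531 × 291.1°/360° ≈ 23.88 days.

23.9 days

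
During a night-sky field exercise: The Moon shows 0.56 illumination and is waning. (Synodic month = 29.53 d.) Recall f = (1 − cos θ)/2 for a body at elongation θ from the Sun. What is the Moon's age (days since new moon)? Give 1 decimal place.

21.6 days

From f = (1 − cos θ)/2: cos θ = 1 − 2×0.56 = -0.120; arccos → 96.9°.
Waning ⇒ past full, so θ = 360° − 96.9° = 263.1°.
Age = 29.53 × 263.1°/360° ≈ 21.58 days.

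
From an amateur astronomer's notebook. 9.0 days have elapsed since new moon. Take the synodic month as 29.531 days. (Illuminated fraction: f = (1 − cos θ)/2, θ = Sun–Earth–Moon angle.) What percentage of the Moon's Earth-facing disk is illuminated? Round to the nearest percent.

Phase angle: θ = 360°·(9.0 d)/(29.531 d) = 109.7°.
Illuminated fraction = (1 − cos 109.7°)/2 = (1 − (-0.337))/2 ≈ 0.669, so 67%.

67%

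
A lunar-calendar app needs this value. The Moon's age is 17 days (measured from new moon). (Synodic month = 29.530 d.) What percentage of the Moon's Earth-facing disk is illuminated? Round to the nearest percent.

94%

Elongation θ = 360° × 17/29.530 ≈ 207.2°.
Illuminated fraction = (1 − cos 207.2°)/2 = (1 − (-0.889))/2 ≈ 0.945, so 94%.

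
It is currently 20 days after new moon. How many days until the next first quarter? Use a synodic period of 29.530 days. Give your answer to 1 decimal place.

First quarter is 0.25 of the way through the cycle: age 0.25 × 29.530 = 7.383 d.
Already past this cycle's first quarter; the next is at 7.383 + 29.530 = 36.913 d, so 36.913 − 20 = 16.913 days.

16.9 days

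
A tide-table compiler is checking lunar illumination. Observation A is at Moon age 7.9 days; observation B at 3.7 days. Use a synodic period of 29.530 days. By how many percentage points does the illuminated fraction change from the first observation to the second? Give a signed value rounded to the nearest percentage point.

θ₁ = 360° × 7.9/29.530 = 96.3°, f₁ = (1 − cos θ₁)/2 = 0.555.
θ₂ = 360° × 3.7/29.530 = 45.1°, f₂ = (1 − cos θ₂)/2 = 0.147.
Change = f₂ − f₁ = -0.408 → -41 percentage points.

-41 pp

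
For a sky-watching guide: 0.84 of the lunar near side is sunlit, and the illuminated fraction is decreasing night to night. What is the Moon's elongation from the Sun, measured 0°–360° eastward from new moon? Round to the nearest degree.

227°

cos θ = 1 − 2f = -0.680, giving a principal value of 132.8°.
Waning ⇒ past full, so θ = 360° − 132.8° = 227.2°.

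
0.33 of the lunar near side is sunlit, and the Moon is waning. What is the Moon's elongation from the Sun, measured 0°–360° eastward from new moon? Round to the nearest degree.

290°

cos θ = 1 − 2f = 0.340, giving a principal value of 70.1°.
Since the Moon is past full (waning), take the reflex angle: θ = 360° − 70.1° = 289.9°.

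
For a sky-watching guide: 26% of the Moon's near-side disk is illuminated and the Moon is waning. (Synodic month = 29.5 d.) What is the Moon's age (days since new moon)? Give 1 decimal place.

24.5 days

cos θ = 1 − 2f = 0.480, giving a principal value of 61.3°.
Waning ⇒ past full, so θ = 360° − 61.3° = 298.7°.
That fraction of the synodic month is 298.7/360 × 29.5 d ≈ 24.48 d.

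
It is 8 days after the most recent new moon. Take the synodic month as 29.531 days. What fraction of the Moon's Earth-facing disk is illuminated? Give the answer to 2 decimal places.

0.57

Phase angle: θ = 360°·(8 d)/(29.531 d) = 97.5°.
cos 97.5° = (-0.131), so f = (1 − (-0.131))/2 = 0.565.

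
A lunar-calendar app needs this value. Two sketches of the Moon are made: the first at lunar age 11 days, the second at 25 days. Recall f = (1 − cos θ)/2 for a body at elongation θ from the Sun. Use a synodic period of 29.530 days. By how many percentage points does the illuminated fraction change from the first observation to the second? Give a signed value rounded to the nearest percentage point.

First observation: θ = 360°·11/29.530 = 134.1°, so f = 0.848.
Second observation: θ = 304.8°, f = 0.215.
Δf = 0.215 − 0.848 = -0.633, i.e. -63 pp.

-63 percentage points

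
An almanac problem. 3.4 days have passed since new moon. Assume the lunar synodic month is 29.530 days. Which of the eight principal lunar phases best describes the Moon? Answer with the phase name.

waxing crescent

θ ≈ 360° × 3.4/29.530 = 41°, which falls in the waxing crescent sector.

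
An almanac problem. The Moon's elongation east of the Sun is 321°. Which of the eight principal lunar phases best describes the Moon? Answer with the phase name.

The waning crescent sector spans roughly 292°–338°; 321° falls inside it.

waning crescent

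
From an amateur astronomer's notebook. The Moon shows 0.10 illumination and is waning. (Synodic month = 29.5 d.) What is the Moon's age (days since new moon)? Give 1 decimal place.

26.5 days

cos θ = 1 − 2f = 0.800, giving a principal value of 36.9°.
Waning ⇒ past full, so θ = 360° − 36.9° = 323.1°.
At 360°/29.5 d per day, 323.1° corresponds to 26.48 days.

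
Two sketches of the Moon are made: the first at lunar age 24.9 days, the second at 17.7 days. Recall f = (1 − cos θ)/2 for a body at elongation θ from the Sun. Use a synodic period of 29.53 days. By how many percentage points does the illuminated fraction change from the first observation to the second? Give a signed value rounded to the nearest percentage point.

θ₁ = 360° × 24.9/29.53 = 303.6°, f₁ = (1 − cos θ₁)/2 = 0.224.
θ₂ = 360° × 17.7/29.53 = 215.8°, f₂ = (1 − cos θ₂)/2 = 0.906.
Change = f₂ − f₁ = +0.682 → +68 percentage points.

+68 pp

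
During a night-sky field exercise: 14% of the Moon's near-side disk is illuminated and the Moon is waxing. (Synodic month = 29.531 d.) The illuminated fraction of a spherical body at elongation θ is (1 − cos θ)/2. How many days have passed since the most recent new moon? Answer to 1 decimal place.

3.6 days

Invert f = (1 − cos θ)/2 to get cos θ = 1 − 2(0.14) = 0.720, hence θ₀ = arccos 0.720 = 43.9°.
Waxing ⇒ before full, so θ = 43.9°.
That fraction of the synodic month is 43.9/360 × 29.531 d ≈ 3.60 d.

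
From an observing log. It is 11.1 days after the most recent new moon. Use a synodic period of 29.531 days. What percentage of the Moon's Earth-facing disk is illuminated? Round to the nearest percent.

Phase angle: θ = 360°·(11.1 d)/(29.531 d) = 135.3°.
With cos θ = (-0.711), the lit fraction is (1 − (-0.711))/2 ≈ 0.855, so 86%.

86%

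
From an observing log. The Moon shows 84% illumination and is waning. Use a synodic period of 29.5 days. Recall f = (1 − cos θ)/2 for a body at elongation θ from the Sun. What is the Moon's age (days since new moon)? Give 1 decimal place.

From f = (1 − cos θ)/2: cos θ = 1 − 2×0.84 = -0.680; arccos → 132.8°.
Since the Moon is past full (waning), take the reflex angle: θ = 360° − 132.8° = 227.2°.
That fraction of the synodic month is 227.2/360 × 29.5 d ≈ 18.61 d.

18.6 days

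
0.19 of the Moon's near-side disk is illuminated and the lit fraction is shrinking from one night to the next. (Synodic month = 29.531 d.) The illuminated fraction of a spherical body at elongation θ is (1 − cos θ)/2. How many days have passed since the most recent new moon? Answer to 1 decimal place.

cos θ = 1 − 2f = 0.620, giving a principal value of 51.7°.
Since the Moon is past full (waning), take the reflex angle: θ = 360° − 51.7° = 308.3°.
Age = 29.531 × 308.3°/360° ≈ 25.29 days.

25.3 days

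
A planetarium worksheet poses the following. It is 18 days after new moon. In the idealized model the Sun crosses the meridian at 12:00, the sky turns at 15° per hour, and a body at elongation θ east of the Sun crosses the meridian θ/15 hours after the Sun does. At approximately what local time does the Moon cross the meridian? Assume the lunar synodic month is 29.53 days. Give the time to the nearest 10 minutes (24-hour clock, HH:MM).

02:40

Phase angle: θ = 360°·(18 d)/(29.53 d) = 219.4°.
The Moon trails the Sun by θ/15 = 219.4/15 ≈ 14.63 hours.
12:00 + 14.629 h ≈ 02:38 → 02:40 to the nearest ten minutes.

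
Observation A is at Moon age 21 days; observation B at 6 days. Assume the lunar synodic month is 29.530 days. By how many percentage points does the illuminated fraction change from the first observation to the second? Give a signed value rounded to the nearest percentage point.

First observation: θ = 360°·21/29.530 = 256.0°, so f = 0.621.
Second observation: θ = 73.1°, f = 0.355.
Δf = 0.355 − 0.621 = -0.266, i.e. -27 pp.

-27 pp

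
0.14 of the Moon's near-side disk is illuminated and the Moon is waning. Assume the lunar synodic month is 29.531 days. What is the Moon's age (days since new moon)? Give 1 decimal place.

cos θ = 1 − 2f = 0.720, giving a principal value of 43.9°.
Waning ⇒ past full, so θ = 360° − 43.9° = 316.1°.
At 360°/29.531 d per day, 316.1° corresponds to 25.93 days.

25.9 days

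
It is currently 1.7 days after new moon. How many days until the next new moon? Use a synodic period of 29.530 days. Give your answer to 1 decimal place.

The next new moon completes the synodic month: 29.530 − 1.7 = 27.830 days.

27.8 days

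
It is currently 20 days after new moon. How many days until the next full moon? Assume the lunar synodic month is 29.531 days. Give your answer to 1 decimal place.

Full moon occurs at elongation 180°, i.e. at age 29.531 × 180/360 = 14.765 d.
Already past this cycle's full moon; the next is at 14.765 + 29.531 = 44.296 d, so 44.296 − 20 = 24.296 days.

24.3 days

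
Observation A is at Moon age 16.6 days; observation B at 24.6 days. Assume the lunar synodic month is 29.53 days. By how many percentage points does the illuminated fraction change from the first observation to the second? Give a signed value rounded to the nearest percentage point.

θ₁ = 360° × 16.6/29.53 = 202.4°, f₁ = (1 − cos θ₁)/2 = 0.962.
θ₂ = 360° × 24.6/29.53 = 299.9°, f₂ = (1 − cos θ₂)/2 = 0.251.
Change = f₂ − f₁ = -0.712 → -71 percentage points.

-71 percentage points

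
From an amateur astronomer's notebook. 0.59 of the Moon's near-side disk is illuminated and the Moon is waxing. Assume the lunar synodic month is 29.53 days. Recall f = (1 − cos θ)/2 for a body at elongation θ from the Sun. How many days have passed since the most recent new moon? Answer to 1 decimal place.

8.2 days

From f = (1 − cos θ)/2: cos θ = 1 − 2×0.59 = -0.180; arccos → 100.4°.
Waxing ⇒ before full, so θ = 100.4°.
At 360°/29.53 d per day, 100.4° corresponds to 8.23 days.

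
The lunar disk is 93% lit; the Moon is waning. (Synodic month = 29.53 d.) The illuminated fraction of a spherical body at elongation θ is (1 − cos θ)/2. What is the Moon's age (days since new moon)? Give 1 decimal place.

Invert f = (1 − cos θ)/2 to get cos θ = 1 − 2(0.93) = -0.860, hence θ₀ = arccos -0.860 = 149.3°.
Since the Moon is past full (waning), take the reflex angle: θ = 360° − 149.3° = 210.7°.
At 360°/29.53 d per day, 210.7° corresponds to 17.28 days.

17.3 days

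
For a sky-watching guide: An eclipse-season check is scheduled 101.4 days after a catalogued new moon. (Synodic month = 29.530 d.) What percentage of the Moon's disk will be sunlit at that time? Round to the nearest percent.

96%

101.4 d spans 3 complete synodic months (3 × 29.530 = 88.59 d) plus 12.81 d.
Elongation θ = 360° × 12.81/29.530 ≈ 156.2°.
With cos θ = (-0.915), the lit fraction is (1 − (-0.915))/2 ≈ 0.957, so 96%.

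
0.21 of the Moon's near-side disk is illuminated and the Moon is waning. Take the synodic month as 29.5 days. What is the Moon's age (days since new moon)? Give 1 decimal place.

25.0 days

cos θ = 1 − 2f = 0.580, giving a principal value of 54.5°.
Since the Moon is past full (waning), take the reflex angle: θ = 360° − 54.5° = 305.5°.
At 360°/29.5 d per day, 305.5° corresponds to 25.03 days.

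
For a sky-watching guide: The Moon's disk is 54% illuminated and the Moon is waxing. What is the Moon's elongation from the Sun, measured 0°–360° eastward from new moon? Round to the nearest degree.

cos θ = 1 − 2f = -0.080, giving a principal value of 94.6°.
Waxing ⇒ before full, so θ = 94.6°.

95°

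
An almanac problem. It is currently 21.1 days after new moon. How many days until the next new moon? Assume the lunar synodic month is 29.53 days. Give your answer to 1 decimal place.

8.4 days

One full lunation from the last new moon is 29.53 d; remaining = 29.53 − 21.1 = 8.430 d.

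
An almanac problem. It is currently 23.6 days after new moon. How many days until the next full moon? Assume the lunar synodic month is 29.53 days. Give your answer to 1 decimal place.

20.7 days

Full moon is 0.5 of the way through the cycle: age 0.5 × 29.53 = 14.765 d.
Already past this cycle's full moon; the next is at 14.765 + 29.53 = 44.295 d, so 44.295 − 23.6 = 20.695 days.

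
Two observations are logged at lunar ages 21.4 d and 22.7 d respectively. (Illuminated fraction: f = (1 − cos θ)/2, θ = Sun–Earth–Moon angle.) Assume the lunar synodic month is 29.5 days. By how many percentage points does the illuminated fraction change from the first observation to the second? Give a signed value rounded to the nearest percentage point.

First observation: θ = 360°·21.4/29.5 = 261.2°, so f = 0.577.
Second observation: θ = 277.0°, f = 0.439.
Δf = 0.439 − 0.577 = -0.138, i.e. -14 pp.

-14 percentage points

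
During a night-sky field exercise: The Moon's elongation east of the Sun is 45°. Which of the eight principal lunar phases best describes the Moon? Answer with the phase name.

The waxing crescent sector spans roughly 22°–68°; 45° falls inside it.

waxing crescent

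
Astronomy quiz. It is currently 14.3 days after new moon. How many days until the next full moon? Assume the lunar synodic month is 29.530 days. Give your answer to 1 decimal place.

0.5 days

Full moon occurs at elongation 180°, i.e. at age 29.530 × 180/360 = 14.765 d.
So 0.465 days remain (14.765 − 14.3).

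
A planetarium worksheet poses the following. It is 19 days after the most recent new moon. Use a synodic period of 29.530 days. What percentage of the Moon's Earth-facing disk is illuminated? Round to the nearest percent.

81%

The Moon has covered 19/29.530 of its cycle, so θ ≈ 360° × 19/29.530 = 231.6°.
Illuminated fraction = (1 − cos 231.6°)/2 = (1 − (-0.621))/2 ≈ 0.810, so 81%.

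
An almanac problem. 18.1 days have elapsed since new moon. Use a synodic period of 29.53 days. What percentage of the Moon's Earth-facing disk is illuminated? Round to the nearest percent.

Phase angle: θ = 360°·(18.1 d)/(29.53 d) = 220.7°.
cos 220.7° = (-0.759), so f = (1 − (-0.759))/2 = 0.879, so 88%.

88%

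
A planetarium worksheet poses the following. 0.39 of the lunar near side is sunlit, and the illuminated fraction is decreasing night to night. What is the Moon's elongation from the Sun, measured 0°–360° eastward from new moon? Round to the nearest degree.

283°

cos θ = 1 − 2f = 0.220, giving a principal value of 77.3°.
Waning ⇒ past full, so θ = 360° − 77.3° = 282.7°.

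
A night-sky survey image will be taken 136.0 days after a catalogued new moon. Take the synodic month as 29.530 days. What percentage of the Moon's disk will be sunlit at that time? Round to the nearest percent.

136.0/29.530 = 4.605 lunations, so 4 complete cycles and 17.88 d into the next.
The Moon has covered 17.88/29.530 of its cycle, so θ ≈ 360° × 17.88/29.530 = 218.0°.
cos 218.0° = (-0.788), so f = (1 − (-0.788))/2 = 0.894, so 89%.

89%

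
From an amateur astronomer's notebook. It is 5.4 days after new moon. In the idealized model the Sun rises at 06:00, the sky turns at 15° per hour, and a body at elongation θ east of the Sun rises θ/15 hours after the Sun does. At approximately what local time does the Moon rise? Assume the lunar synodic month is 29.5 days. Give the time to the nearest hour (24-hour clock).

Phase angle: θ = 360°·(5.4 d)/(29.5 d) = 65.9°.
At 15° of sky rotation per hour, 65.9° corresponds to a 4.39 h lag.
06:00 + 4.39 h ≈ 10:24 → 10:00 to the nearest hour.

10:00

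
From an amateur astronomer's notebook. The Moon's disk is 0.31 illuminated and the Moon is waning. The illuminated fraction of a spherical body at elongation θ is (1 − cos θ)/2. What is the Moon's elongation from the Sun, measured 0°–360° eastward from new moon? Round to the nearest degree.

292°

Invert f = (1 − cos θ)/2 to get cos θ = 1 − 2(0.31) = 0.380, hence θ₀ = arccos 0.380 = 67.7°.
Since the Moon is past full (waning), take the reflex angle: θ = 360° − 67.7° = 292.3°.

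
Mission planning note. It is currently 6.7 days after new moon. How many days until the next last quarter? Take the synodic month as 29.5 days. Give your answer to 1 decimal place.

15.4 days

Last quarter is 0.75 of the way through the cycle: age 0.75 × 29.5 = 22.125 d.
That is 22.125 − 6.7 = 15.425 days ahead.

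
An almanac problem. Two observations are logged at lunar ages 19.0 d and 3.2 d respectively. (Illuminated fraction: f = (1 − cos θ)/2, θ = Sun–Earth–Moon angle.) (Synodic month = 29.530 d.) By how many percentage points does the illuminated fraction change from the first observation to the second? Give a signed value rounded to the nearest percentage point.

-70 percentage points

θ₁ = 360° × 19.0/29.530 = 231.6°, f₁ = (1 − cos θ₁)/2 = 0.810.
θ₂ = 360° × 3.2/29.530 = 39.0°, f₂ = (1 − cos θ₂)/2 = 0.111.
Change = f₂ − f₁ = -0.699 → -70 percentage points.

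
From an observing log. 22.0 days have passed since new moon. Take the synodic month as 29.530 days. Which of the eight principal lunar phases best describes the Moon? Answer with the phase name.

last quarter

θ ≈ 360° × 22.0/29.530 = 268°, which falls in the last quarter sector.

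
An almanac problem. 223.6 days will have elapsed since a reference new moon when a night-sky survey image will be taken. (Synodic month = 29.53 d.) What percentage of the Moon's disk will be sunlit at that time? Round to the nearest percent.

95%

223.6/29.53 = 7.572 lunations, so 7 complete cycles and 16.89 d into the next.
Elongation θ = 360° × 16.89/29.53 ≈ 205.9°.
With cos θ = (-0.900), the lit fraction is (1 − (-0.900))/2 ≈ 0.950, so 95%.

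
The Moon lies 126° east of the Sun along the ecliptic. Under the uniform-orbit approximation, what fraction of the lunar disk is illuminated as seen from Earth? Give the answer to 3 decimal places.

cos 126° = (-0.588), so f = (1 − (-0.588))/2 = 0.794.

0.794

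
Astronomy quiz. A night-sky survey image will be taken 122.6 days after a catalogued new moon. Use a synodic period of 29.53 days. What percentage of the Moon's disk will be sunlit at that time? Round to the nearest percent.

21%

122.6 d spans 4 complete synodic months (4 × 29.53 = 118.12 d) plus 4.48 d.
The Moon has covered 4.48/29.53 of its cycle, so θ ≈ 360° × 4.48/29.53 = 54.6°.
cos 54.6° = 0.579, so f = (1 − 0.579)/2 = 0.210, so 21%.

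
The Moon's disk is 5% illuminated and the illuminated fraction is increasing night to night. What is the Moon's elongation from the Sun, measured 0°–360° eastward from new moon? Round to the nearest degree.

26°

Invert f = (1 − cos θ)/2 to get cos θ = 1 − 2(0.05) = 0.900, hence θ₀ = arccos 0.900 = 25.8°.
Waxing ⇒ before full, so θ = 25.8°.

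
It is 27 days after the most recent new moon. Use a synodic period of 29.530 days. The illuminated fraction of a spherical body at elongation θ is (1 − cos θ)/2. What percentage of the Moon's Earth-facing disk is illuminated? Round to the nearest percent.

7%

Phase angle: θ = 360°·(27 d)/(29.530 d) = 329.2°.
With cos θ = 0.859, the lit fraction is (1 − 0.859)/2 ≈ 0.071, so 7%.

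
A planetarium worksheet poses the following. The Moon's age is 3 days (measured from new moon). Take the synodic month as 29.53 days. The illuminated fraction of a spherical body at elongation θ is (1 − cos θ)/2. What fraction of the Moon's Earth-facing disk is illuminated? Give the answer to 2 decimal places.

0.10

Phase angle: θ = 360°·(3 d)/(29.53 d) = 36.6°.
Illuminated fraction = (1 − cos 36.6°)/2 = (1 − 0.803)/2 ≈ 0.098.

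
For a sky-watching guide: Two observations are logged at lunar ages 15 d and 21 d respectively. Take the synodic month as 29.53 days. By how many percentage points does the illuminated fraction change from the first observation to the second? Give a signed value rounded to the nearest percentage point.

θ₁ = 360° × 15/29.53 = 182.9°, f₁ = (1 − cos θ₁)/2 = 0.999.
θ₂ = 360° × 21/29.53 = 256.0°, f₂ = (1 − cos θ₂)/2 = 0.621.
Change = f₂ − f₁ = -0.379 → -38 percentage points.

-38 pp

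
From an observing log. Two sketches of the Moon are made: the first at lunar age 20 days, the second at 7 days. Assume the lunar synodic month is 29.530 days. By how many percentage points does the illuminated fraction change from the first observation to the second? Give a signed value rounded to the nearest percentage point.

θ₁ = 360° × 20/29.530 = 243.8°, f₁ = (1 − cos θ₁)/2 = 0.721.
θ₂ = 360° × 7/29.530 = 85.3°, f₂ = (1 − cos θ₂)/2 = 0.459.
Change = f₂ − f₁ = -0.261 → -26 percentage points.

-26 percentage points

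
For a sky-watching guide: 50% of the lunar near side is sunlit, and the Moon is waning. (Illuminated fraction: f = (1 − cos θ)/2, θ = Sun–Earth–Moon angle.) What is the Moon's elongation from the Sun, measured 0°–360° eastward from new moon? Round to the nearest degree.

Invert f = (1 − cos θ)/2 to get cos θ = 1 − 2(0.50) = 0.000, hence θ₀ = arccos 0.000 = 90.0°.
Since the Moon is past full (waning), take the reflex angle: θ = 360° − 90.0° = 270.0°.

270°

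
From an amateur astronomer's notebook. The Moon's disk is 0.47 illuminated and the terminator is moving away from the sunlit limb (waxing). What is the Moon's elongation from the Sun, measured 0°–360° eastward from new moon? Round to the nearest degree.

87°

From f = (1 − cos θ)/2: cos θ = 1 − 2×0.47 = 0.060; arccos → 86.6°.
Waxing ⇒ before full, so θ = 86.6°.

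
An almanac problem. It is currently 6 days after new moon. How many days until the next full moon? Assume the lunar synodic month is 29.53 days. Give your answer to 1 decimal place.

Full moon occurs at elongation 180°, i.e. at age 29.53 × 180/360 = 14.765 d.
So 8.765 days remain (14.765 − 6).

8.8 days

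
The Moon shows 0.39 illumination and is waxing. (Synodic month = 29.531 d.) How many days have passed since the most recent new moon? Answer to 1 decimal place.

6.3 days

Invert f = (1 − cos θ)/2 to get cos θ = 1 − 2(0.39) = 0.220, hence θ₀ = arccos 0.220 = 77.3°.
The Moon is waxing (0°–180°), so θ = 77.3° directly.
That fraction of the synodic month is 77.3/360 × 29.531 d ≈ 6.34 d.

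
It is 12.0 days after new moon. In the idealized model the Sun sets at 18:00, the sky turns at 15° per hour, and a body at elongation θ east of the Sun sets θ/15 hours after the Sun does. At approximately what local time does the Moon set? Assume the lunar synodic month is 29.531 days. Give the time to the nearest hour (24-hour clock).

04:00

Elongation θ = 360° × 12.0/29.531 ≈ 146.3°.
The Moon trails the Sun by θ/15 = 146.3/15 ≈ 9.75 hours.
18:00 + 9.75 h ≈ 03:45 → 04:00 to the nearest hour.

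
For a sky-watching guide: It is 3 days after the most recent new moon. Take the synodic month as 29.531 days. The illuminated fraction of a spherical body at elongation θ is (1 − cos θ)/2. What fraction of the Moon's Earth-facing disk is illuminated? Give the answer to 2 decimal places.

0.10

Phase angle: θ = 360°·(3 d)/(29.531 d) = 36.6°.
Illuminated fraction = (1 − cos 36.6°)/2 = (1 − 0.803)/2 ≈ 0.098.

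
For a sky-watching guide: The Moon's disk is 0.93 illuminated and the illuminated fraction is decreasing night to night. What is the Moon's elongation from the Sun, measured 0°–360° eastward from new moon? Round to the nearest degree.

cos θ = 1 − 2f = -0.860, giving a principal value of 149.3°.
A waning Moon lies in 180°–360°, so θ = 360° − 149.3° = 210.7°.

211°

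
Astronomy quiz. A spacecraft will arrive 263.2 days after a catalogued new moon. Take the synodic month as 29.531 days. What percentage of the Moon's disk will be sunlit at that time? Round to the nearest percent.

263.2 d spans 8 complete synodic months (8 × 29.531 = 236.25 d) plus 26.95 d.
Phase angle: θ = 360°·(26.95 d)/(29.531 d) = 328.6°.
cos 328.6° = 0.853, so f = (1 − 0.853)/2 = 0.073, so 7%.

7%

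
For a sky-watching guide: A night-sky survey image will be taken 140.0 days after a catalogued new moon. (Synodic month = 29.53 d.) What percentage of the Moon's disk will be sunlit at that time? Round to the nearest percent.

53%

140.0/29.53 = 4.741 lunations, so 4 complete cycles and 21.88 d into the next.
Phase angle: θ = 360°·(21.88 d)/(29.53 d) = 266.7°.
cos 266.7° = (-0.057), so f = (1 − (-0.057))/2 = 0.528, so 53%.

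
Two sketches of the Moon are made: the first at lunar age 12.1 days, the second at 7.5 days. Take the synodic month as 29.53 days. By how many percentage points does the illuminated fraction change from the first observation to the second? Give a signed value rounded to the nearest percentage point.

θ₁ = 360° × 12.1/29.53 = 147.5°, f₁ = (1 − cos θ₁)/2 = 0.922.
θ₂ = 360° × 7.5/29.53 = 91.4°, f₂ = (1 − cos θ₂)/2 = 0.512.
Change = f₂ − f₁ = -0.409 → -41 percentage points.

-41 percentage points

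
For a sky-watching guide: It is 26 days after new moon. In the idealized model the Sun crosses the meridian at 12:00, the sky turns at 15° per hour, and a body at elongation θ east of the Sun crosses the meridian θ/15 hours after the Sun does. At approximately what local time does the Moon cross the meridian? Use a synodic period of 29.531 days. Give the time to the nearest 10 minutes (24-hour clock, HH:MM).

09:10

Phase angle: θ = 360°·(26 d)/(29.531 d) = 317.0°.
At 15° of sky rotation per hour, 317.0° corresponds to a 21.13 h lag.
12:00 + 21.130 h ≈ 09:08 → 09:10 to the nearest ten minutes.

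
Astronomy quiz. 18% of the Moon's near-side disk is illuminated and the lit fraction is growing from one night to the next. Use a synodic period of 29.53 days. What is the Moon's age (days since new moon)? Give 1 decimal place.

Invert f = (1 − cos θ)/2 to get cos θ = 1 − 2(0.18) = 0.640, hence θ₀ = arccos 0.640 = 50.2°.
The Moon is waxing (0°–180°), so θ = 50.2° directly.
At 360°/29.53 d per day, 50.2° corresponds to 4.12 days.

4.1 days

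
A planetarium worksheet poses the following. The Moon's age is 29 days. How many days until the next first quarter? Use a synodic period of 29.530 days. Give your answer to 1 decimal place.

7.9 days

First quarter is 0.25 of the way through the cycle: age 0.25 × 29.530 = 7.383 d.
This lunation's first quarter (7.383 d) has passed, so add one period: 36.913 − 29 = 7.913 days.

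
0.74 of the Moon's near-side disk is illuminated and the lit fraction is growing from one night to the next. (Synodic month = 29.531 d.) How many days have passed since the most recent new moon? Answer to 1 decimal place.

9.7 days

From f = (1 − cos θ)/2: cos θ = 1 − 2×0.74 = -0.480; arccos → 118.7°.
The Moon is waxing (0°–180°), so θ = 118.7° directly.
That fraction of the synodic month is 118.7/360 × 29.531 d ≈ 9.74 d.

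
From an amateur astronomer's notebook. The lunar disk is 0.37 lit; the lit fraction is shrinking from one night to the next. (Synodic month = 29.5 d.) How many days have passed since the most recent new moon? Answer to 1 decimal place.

23.4 days

Invert f = (1 − cos θ)/2 to get cos θ = 1 − 2(0.37) = 0.260, hence θ₀ = arccos 0.260 = 74.9°.
Since the Moon is past full (waning), take the reflex angle: θ = 360° − 74.9° = 285.1°.
That fraction of the synodic month is 285.1/360 × 29.5 d ≈ 23.36 d.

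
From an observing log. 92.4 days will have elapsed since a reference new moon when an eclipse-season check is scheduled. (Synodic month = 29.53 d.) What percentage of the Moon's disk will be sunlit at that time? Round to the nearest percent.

Reduce mod P: 92.4 − 3×29.53 = 3.81 d into the current lunation.
Phase angle: θ = 360°·(3.81 d)/(29.53 d) = 46.4°.
With cos θ = 0.689, the lit fraction is (1 − 0.689)/2 ≈ 0.155, so 16%.

16%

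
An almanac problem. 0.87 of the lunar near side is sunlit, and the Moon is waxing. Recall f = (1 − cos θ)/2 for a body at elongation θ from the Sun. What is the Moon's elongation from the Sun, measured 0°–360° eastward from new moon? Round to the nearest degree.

cos θ = 1 − 2f = -0.740, giving a principal value of 137.7°.
Before full moon the principal value applies: θ = 137.7°.

138°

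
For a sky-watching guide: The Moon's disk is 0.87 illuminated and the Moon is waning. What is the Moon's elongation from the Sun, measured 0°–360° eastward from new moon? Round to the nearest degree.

Invert f = (1 − cos θ)/2 to get cos θ = 1 − 2(0.87) = -0.740, hence θ₀ = arccos -0.740 = 137.7°.
A waning Moon lies in 180°–360°, so θ = 360° − 137.7° = 222.3°.

222°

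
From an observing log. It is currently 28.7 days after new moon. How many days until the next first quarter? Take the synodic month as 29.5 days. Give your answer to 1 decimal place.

First quarter occurs at elongation 90°, i.e. at age 29.5 × 90/360 = 7.375 d.
This lunation's first quarter (7.375 d) has passed, so add one period: 36.875 − 28.7 = 8.175 days.

8.2 days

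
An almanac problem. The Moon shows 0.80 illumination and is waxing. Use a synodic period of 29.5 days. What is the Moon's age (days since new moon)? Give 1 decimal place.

10.4 days

cos θ = 1 − 2f = -0.600, giving a principal value of 126.9°.
Before full moon the principal value applies: θ = 126.9°.
That fraction of the synodic month is 126.9/360 × 29.5 d ≈ 10.40 d.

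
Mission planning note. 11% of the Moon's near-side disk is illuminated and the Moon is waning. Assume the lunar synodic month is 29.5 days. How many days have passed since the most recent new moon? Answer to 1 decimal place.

cos θ = 1 − 2f = 0.780, giving a principal value of 38.7°.
Waning ⇒ past full, so θ = 360° − 38.7° = 321.3°.
At 360°/29.5 d per day, 321.3° corresponds to 26.33 days.

26.3 days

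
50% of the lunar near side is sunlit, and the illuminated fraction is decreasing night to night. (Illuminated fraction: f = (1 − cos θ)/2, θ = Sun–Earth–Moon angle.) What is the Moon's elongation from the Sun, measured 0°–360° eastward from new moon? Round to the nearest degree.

Invert f = (1 − cos θ)/2 to get cos θ = 1 − 2(0.50) = 0.000, hence θ₀ = arccos 0.000 = 90.0°.
A waning Moon lies in 180°–360°, so θ = 360° − 90.0° = 270.0°.

270°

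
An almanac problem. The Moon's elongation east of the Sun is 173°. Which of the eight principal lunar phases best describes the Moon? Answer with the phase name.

The full moon sector spans roughly 158°–202°; 173° falls inside it.

full moon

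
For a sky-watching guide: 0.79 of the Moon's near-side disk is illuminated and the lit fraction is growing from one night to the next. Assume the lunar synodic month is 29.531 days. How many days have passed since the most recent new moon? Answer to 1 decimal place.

Invert f = (1 − cos θ)/2 to get cos θ = 1 − 2(0.79) = -0.580, hence θ₀ = arccos -0.580 = 125.5°.
Waxing ⇒ before full, so θ = 125.5°.
At 360°/29.531 d per day, 125.5° corresponds to 10.29 days.

10.3 days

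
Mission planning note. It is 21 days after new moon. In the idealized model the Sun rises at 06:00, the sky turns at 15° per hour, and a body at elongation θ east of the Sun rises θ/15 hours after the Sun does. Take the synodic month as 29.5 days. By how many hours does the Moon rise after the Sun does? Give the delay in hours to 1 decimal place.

Phase angle: θ = 360°·(21 d)/(29.5 d) = 256.3°.
Delay after the Sun = 256.3° / (15°/h) ≈ 17.08 h.
So the Moon rises 17.08 h after the Sun.

17.1 h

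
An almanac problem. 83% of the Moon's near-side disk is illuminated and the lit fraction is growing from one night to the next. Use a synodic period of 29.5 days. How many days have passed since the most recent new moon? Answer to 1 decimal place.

Invert f = (1 − cos θ)/2 to get cos θ = 1 − 2(0.83) = -0.660, hence θ₀ = arccos -0.660 = 131.3°.
Before full moon the principal value applies: θ = 131.3°.
That fraction of the synodic month is 131.3/360 × 29.5 d ≈ 10.76 d.

10.8 days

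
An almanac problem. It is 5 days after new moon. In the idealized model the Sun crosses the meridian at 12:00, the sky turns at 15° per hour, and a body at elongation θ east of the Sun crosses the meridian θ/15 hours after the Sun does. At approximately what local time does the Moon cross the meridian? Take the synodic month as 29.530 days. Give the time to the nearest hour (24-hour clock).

16:00

Elongation θ = 360° × 5/29.530 ≈ 61.0°.
At 15° of sky rotation per hour, 61.0° corresponds to a 4.06 h lag.
12:00 + 4.06 h ≈ 16:04 → 16:00 to the nearest hour.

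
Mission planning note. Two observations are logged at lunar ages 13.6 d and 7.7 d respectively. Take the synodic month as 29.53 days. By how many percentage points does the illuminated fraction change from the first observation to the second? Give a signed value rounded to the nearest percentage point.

-45 pp

First observation: θ = 360°·13.6/29.53 = 165.8°, so f = 0.985.
Second observation: θ = 93.9°, f = 0.534.
Δf = 0.534 − 0.985 = -0.451, i.e. -45 pp.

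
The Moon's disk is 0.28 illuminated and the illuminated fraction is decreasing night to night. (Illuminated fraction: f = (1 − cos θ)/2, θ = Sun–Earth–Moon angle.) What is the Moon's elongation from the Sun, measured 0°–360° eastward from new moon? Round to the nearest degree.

Invert f = (1 − cos θ)/2 to get cos θ = 1 − 2(0.28) = 0.440, hence θ₀ = arccos 0.440 = 63.9°.
Since the Moon is past full (waning), take the reflex angle: θ = 360° − 63.9° = 296.1°.

296°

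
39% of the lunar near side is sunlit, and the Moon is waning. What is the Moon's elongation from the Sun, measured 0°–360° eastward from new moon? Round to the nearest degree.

Invert f = (1 − cos θ)/2 to get cos θ = 1 − 2(0.39) = 0.220, hence θ₀ = arccos 0.220 = 77.3°.
Waning ⇒ past full, so θ = 360° − 77.3° = 282.7°.

283°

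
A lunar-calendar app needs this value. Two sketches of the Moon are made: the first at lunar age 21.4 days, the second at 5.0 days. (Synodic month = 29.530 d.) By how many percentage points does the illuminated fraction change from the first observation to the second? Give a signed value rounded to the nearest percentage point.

-32 pp

θ₁ = 360° × 21.4/29.530 = 260.9°, f₁ = (1 − cos θ₁)/2 = 0.579.
θ₂ = 360° × 5.0/29.530 = 61.0°, f₂ = (1 − cos θ₂)/2 = 0.257.
Change = f₂ − f₁ = -0.322 → -32 percentage points.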